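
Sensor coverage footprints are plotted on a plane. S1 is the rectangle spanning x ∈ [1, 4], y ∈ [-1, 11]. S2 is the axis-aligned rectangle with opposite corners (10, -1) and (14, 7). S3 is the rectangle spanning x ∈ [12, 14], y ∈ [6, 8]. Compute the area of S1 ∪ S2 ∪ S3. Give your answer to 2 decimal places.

70.00

By inclusion–exclusion:
Individual areas: |S1| = 36, |S2| = 32, |S3| = 4.
|S1∩S2| = 0 (no overlap).
|S1∩S3| = 0 (no overlap).
|S2∩S3|: x∈[12,14], y∈[6,7] → 2·1 = 2.
|S1∩S2∩S3| = 0.
|S1 ∪ S2 ∪ S3| = 72 − 2 + 0 = 70.00.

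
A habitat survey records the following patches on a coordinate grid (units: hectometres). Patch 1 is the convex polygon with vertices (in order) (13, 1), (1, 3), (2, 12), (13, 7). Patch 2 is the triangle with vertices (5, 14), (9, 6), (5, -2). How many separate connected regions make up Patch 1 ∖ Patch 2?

Patch 1 ∖ Patch 2 splits into 2 disjoint pieces (area 33.2059, area 30.7879).

2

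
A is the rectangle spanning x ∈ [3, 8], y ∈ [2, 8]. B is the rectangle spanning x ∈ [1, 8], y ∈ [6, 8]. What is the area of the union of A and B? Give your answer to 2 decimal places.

By inclusion–exclusion:
Individual areas: |A| = 30, |B| = 14.
|A∩B|: x∈[3,8], y∈[6,8] → 5·2 = 10.
|A ∪ B| = 44 − 10 = 34.00.

34.00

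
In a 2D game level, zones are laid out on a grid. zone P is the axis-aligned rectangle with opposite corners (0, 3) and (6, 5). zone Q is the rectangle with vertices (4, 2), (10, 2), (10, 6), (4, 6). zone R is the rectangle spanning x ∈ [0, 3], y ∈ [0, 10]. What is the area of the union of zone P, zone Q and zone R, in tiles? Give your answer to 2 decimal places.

56.00

By inclusion–exclusion:
Individual areas: |zone P| = 12, |zone Q| = 24, |zone R| = 30.
|zone P∩zone Q|: x∈[4,6], y∈[3,5] → 2·2 = 4.
|zone P∩zone R|: x∈[0,3], y∈[3,5] → 3·2 = 6.
|zone Q∩zone R| = 0 (no overlap).
|zone P∩zone Q∩zone R| = 0.
|zone P ∪ zone Q ∪ zone R| = 66 − 10 + 0 = 56.00.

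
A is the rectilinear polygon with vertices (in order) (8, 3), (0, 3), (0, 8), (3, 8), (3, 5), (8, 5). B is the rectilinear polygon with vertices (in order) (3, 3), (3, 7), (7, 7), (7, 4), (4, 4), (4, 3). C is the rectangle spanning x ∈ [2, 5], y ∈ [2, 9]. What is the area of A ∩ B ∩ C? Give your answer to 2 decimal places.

3.00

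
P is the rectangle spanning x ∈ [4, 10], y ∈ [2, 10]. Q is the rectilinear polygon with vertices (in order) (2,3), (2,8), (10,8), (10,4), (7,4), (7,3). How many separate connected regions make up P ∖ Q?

P ∖ Q splits into 2 disjoint pieces (area 9, area 12).

2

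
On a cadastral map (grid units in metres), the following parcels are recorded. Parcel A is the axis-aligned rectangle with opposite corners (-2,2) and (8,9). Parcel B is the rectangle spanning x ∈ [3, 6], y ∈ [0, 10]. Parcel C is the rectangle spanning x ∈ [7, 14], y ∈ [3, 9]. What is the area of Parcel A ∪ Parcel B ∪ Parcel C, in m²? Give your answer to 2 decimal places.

115.00

By inclusion–exclusion:
Individual areas: |Parcel A| = 70, |Parcel B| = 30, |Parcel C| = 42.
|Parcel A∩Parcel B|: x∈[3,6], y∈[2,9] → 3·7 = 21.
|Parcel A∩Parcel C|: x∈[7,8], y∈[3,9] → 1·6 = 6.
|Parcel B∩Parcel C| = 0 (no overlap).
|Parcel A∩Parcel B∩Parcel C| = 0.
|Parcel A ∪ Parcel B ∪ Parcel C| = 142 − 27 + 0 = 115.00.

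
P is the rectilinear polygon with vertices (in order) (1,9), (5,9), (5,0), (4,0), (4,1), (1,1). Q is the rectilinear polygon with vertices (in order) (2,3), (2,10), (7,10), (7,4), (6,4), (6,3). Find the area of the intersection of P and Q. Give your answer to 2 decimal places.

The intersection is the polygon with vertices (5,9), (5,3), (2,3), (2,9).
By the shoelace formula its area is 18.00.

18.00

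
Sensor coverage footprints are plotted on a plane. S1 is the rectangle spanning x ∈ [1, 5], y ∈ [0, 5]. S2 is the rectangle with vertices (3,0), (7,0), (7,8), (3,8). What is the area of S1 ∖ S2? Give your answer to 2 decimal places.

|S1∩S2|: x∈[3,5], y∈[0,5] → 2·5 = 10.
|S1| = 20.
|S1 ∖ S2| = |S1| − |S1∩S2| = 20 − 10 = 10.00.

10.00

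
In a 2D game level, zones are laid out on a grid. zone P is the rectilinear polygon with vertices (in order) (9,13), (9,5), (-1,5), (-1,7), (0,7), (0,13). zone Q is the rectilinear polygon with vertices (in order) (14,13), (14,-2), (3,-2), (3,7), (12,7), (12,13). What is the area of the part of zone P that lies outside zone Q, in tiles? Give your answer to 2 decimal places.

|zone P| = 74, |zone P∩zone Q| = 12.
|zone P ∖ zone Q| = |zone P| − |zone P∩zone Q| = 74 − 12 = 62.00.

62.00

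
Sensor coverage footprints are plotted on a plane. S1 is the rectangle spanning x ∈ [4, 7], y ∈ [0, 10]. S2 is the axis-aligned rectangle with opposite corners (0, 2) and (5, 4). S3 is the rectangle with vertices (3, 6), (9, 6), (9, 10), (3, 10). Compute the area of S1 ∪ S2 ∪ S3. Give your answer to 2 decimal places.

By inclusion–exclusion:
Individual areas: |S1| = 30, |S2| = 10, |S3| = 24.
|S1∩S2|: x∈[4,5], y∈[2,4] → 1·2 = 2.
|S1∩S3|: x∈[4,7], y∈[6,10] → 3·4 = 12.
|S2∩S3| = 0 (no overlap).
|S1∩S2∩S3| = 0.
|S1 ∪ S2 ∪ S3| = 64 − 14 + 0 = 50.00.

50.00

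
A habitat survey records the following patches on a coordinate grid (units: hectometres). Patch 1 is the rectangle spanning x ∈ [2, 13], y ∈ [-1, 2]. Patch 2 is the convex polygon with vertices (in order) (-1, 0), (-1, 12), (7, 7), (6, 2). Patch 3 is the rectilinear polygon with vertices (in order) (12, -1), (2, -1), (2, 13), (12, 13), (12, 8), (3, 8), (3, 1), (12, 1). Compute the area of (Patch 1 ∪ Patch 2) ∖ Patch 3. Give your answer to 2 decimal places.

|Patch 1 ∪ Patch 2| = 95.2143.
|(Patch 1 ∪ Patch 2) ∩ Patch 3| = 30.6125.
|(Patch 1 ∪ Patch 2) ∖ Patch 3| = 95.2143 − 30.6125 = 64.60.

64.60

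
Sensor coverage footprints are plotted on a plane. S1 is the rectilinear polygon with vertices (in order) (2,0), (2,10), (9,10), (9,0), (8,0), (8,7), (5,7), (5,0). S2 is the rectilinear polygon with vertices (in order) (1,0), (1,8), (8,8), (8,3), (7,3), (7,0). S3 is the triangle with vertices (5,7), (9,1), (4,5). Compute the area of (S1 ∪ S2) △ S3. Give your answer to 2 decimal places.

|S1 ∪ S2| = 75.
|(S1 ∪ S2) ∩ S3| = 6.2833.
|(S1 ∪ S2) △ S3| = 75 + 7 − 12.5667 = 69.43.

69.43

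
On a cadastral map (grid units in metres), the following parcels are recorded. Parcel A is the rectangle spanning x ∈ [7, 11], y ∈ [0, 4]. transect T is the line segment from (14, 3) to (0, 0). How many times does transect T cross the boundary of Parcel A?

2

The segment meets the boundary at (11,2.357), (7,1.5).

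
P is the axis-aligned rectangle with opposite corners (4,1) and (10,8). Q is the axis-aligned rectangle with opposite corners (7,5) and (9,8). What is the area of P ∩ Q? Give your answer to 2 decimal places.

|P∩Q|: x∈[7,9], y∈[5,8] → 2·3 = 6.

6.00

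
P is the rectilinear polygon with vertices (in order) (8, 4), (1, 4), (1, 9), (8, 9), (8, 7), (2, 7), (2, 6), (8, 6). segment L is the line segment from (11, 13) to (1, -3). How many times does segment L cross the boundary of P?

The segment meets the boundary at (5.375,4), (6.625,6), (7.25,7), (8,8.2).

4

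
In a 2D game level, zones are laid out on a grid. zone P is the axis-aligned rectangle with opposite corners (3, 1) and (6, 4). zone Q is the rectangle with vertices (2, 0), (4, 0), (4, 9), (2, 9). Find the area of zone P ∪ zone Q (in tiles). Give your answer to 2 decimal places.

By inclusion–exclusion:
Individual areas: |zone P| = 9, |zone Q| = 18.
|zone P∩zone Q|: x∈[3,4], y∈[1,4] → 1·3 = 3.
|zone P ∪ zone Q| = 27 − 3 = 24.00.

24.00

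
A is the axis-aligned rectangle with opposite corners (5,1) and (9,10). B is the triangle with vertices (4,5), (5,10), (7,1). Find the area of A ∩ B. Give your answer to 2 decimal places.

The intersection is the polygon with vertices (5,10), (7,1), (5,3.667).
By the shoelace formula its area is 6.33.

6.33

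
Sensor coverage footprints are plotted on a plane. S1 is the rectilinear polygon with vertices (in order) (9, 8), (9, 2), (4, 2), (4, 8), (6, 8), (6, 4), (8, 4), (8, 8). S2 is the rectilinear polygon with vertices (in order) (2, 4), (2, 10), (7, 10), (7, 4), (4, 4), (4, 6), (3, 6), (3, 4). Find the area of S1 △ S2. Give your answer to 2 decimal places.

34.00

|S1| = 22, |S2| = 28, |S1∩S2| = 8.
|S1 △ S2| = |S1| + |S2| − 2·|S1∩S2| = 22 + 28 − 16 = 34.00.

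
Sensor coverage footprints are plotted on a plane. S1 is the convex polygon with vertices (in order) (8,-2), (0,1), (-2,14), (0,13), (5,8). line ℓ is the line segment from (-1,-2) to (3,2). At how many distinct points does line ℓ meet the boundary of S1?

The segment meets the boundary at (1.455,0.455).

1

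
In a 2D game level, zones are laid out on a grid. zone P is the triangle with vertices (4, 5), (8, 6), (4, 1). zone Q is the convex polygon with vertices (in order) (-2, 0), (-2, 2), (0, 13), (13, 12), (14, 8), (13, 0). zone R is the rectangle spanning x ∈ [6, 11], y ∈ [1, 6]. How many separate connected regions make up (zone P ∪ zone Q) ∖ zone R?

1

(zone P ∪ zone Q) ∖ zone R is a single connected region.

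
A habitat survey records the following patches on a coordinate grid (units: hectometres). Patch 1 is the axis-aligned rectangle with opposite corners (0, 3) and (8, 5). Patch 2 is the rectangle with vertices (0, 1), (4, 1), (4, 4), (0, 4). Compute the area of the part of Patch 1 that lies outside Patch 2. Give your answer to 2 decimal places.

12.00

|Patch 1∩Patch 2|: x∈[0,4], y∈[3,4] → 4·1 = 4.
|Patch 1| = 16.
|Patch 1 ∖ Patch 2| = |Patch 1| − |Patch 1∩Patch 2| = 16 − 4 = 12.00.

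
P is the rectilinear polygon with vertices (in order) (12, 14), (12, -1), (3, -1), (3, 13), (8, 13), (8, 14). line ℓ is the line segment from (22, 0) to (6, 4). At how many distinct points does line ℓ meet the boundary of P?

The segment meets the boundary at (12,2.5).

1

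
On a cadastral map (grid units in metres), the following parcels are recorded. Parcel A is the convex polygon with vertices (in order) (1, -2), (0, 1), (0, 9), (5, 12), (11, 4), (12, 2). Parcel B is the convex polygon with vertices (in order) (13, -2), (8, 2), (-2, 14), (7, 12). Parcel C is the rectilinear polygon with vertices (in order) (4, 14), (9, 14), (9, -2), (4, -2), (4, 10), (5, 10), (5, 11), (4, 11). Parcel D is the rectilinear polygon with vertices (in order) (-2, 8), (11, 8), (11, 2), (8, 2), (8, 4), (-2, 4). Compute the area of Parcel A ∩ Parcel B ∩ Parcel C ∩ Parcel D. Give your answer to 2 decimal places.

18.07

The intersection is the polygon with vertices (9,2), (8,2), (8,4), (6.333,4), (4,6.8), (4,8), (8,8), (9,6.667).
By the shoelace formula its area is 18.07.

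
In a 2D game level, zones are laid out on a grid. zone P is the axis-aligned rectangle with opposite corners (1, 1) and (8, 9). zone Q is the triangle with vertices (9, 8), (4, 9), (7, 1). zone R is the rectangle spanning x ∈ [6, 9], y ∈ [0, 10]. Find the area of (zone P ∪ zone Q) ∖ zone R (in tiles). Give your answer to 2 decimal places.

40.00

|zone P ∪ zone Q| = 57.85.
|(zone P ∪ zone Q) ∩ zone R| = 17.85.
|(zone P ∪ zone Q) ∖ zone R| = 57.85 − 17.85 = 40.00.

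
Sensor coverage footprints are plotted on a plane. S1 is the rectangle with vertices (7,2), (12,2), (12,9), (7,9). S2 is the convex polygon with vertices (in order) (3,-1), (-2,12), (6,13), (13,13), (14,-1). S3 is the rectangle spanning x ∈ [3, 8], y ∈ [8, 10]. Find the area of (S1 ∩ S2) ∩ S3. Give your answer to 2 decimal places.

The region (S1 ∩ S2) ∩ S3 is the polygon with vertices (7,9), (8,9), (8,8), (7,8).
By the shoelace formula its area is 1.00.

1.00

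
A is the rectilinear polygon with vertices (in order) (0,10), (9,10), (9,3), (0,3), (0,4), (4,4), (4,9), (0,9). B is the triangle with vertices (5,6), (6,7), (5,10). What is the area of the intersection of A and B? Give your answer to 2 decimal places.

The intersection is the polygon with vertices (6,7), (5,6), (5,10).
By the shoelace formula its area is 2.00.

2.00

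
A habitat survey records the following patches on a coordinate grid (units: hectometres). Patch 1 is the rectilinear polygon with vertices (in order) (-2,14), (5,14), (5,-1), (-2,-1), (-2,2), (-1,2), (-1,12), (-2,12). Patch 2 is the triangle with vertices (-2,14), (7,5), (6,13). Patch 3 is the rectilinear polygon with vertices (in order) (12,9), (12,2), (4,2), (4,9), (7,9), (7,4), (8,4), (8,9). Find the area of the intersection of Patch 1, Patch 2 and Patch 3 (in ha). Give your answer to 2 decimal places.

The intersection is the polygon with vertices (4,8), (4,9), (5,9), (5,7).
By the shoelace formula its area is 1.50.

1.50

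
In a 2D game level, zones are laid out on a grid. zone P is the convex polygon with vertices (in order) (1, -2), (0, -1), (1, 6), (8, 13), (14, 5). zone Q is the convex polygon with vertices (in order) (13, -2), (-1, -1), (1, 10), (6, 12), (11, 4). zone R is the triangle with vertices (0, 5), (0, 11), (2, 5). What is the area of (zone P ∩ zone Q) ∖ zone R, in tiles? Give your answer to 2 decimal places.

77.37

|zone P ∩ zone Q| = 78.4402.
|(zone P ∩ zone Q) ∩ zone R| = 1.0714.
|(zone P ∩ zone Q) ∖ zone R| = 78.4402 − 1.0714 = 77.37.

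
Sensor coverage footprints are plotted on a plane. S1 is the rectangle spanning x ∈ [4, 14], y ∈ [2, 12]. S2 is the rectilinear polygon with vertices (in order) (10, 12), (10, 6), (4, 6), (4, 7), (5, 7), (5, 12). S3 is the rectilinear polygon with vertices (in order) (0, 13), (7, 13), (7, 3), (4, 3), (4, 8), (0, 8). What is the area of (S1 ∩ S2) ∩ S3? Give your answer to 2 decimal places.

The region (S1 ∩ S2) ∩ S3 is the polygon with vertices (4,6), (4,7), (5,7), (5,12), (7,12), (7,6).
By the shoelace formula its area is 13.00.

13.00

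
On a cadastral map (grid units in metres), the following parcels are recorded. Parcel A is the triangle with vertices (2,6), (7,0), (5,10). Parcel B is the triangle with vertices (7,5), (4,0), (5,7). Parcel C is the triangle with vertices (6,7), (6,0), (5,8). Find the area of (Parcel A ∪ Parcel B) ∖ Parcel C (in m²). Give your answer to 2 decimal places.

18.70

|Parcel A ∪ Parcel B| = 21.7202.
|(Parcel A ∪ Parcel B) ∩ Parcel C| = 3.0191.
|(Parcel A ∪ Parcel B) ∖ Parcel C| = 21.7202 − 3.0191 = 18.70.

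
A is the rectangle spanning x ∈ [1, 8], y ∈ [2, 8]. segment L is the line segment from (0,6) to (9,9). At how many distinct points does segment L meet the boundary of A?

The segment meets the boundary at (6,8), (1,6.333).

2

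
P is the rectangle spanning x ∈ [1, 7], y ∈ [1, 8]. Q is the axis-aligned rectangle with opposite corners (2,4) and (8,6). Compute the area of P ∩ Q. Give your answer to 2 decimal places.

|P∩Q|: x∈[2,7], y∈[4,6] → 5·2 = 10.

10.00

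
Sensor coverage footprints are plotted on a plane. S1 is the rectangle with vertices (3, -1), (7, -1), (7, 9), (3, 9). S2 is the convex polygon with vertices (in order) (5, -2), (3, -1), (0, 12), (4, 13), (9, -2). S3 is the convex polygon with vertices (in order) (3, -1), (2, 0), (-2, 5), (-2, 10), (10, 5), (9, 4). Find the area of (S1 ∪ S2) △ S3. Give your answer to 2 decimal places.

70.81

|S1 ∪ S2| = 76.1667.
|(S1 ∪ S2) ∩ S3| = 36.1788.
|(S1 ∪ S2) △ S3| = 76.1667 + 67 − 72.3576 = 70.81.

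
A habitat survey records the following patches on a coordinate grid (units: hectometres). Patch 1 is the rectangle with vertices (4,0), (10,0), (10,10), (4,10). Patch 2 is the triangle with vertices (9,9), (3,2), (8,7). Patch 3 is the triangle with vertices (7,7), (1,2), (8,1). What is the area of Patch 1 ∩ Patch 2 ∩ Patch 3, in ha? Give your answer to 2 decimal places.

1.31

The intersection is the polygon with vertices (7.046,6.721), (7.143,6.143), (4,3), (4,3.167).
By the shoelace formula its area is 1.31.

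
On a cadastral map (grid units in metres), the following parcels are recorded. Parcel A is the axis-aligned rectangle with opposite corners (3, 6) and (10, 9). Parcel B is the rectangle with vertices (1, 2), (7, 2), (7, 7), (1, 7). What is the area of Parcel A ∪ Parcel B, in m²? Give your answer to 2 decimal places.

By inclusion–exclusion:
Individual areas: |Parcel A| = 21, |Parcel B| = 30.
|Parcel A∩Parcel B|: x∈[3,7], y∈[6,7] → 4·1 = 4.
|Parcel A ∪ Parcel B| = 51 − 4 = 47.00.

47.00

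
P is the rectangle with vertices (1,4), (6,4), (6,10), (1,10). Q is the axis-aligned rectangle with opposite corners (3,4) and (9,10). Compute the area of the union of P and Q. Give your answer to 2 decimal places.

48.00

By inclusion–exclusion:
Individual areas: |P| = 30, |Q| = 36.
|P∩Q|: x∈[3,6], y∈[4,10] → 3·6 = 18.
|P ∪ Q| = 66 − 18 = 48.00.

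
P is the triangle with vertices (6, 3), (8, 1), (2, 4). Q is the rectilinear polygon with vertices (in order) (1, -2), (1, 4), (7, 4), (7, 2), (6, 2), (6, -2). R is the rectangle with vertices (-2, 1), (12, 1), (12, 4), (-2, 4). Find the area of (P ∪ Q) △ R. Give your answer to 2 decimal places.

|P ∪ Q| = 32.5.
|(P ∪ Q) ∩ R| = 17.5.
|(P ∪ Q) △ R| = 32.5 + 42 − 35 = 39.50.

39.50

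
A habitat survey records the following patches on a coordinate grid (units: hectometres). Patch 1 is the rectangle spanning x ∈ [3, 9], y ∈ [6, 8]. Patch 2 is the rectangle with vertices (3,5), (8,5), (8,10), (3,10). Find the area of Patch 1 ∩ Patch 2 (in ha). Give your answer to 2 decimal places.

|Patch 1∩Patch 2|: x∈[3,8], y∈[6,8] → 5·2 = 10.

10.00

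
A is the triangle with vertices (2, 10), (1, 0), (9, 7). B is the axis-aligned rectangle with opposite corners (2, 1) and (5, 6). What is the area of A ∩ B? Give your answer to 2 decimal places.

11.43

The intersection is the polygon with vertices (2.143,1), (2,1), (2,6), (5,6), (5,3.5).
By the shoelace formula its area is 11.43.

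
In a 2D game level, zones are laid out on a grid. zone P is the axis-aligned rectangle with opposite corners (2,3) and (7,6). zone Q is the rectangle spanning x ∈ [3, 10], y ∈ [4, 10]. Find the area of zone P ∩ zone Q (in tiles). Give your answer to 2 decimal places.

8.00

|zone P∩zone Q|: x∈[3,7], y∈[4,6] → 4·2 = 8.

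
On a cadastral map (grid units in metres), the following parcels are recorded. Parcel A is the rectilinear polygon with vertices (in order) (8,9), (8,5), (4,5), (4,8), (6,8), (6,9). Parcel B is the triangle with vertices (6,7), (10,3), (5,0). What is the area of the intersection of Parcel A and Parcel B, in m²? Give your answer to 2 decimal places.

2.29

The intersection is the polygon with vertices (5.714,5), (6,7), (8,5).
By the shoelace formula its area is 2.29.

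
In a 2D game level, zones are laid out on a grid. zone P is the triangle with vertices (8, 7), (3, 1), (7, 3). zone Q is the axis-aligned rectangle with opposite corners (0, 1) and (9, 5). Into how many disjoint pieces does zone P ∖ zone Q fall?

1

zone P ∖ zone Q is a single connected region.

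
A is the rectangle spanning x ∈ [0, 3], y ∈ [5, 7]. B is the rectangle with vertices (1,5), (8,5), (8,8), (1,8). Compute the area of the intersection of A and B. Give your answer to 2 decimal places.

|A∩B|: x∈[1,3], y∈[5,7] → 2·2 = 4.

4.00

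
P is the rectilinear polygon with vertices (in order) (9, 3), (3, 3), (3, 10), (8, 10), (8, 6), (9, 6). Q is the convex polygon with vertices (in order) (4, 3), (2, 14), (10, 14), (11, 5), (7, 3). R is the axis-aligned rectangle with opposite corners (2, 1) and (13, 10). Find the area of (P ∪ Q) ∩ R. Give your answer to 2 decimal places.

|P ∪ Q| = 83.25.
|(P ∪ Q) ∩ R| = 51.82.

51.82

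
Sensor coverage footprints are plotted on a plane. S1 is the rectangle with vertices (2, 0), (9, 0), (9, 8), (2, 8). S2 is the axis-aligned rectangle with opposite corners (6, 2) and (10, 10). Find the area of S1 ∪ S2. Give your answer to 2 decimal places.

By inclusion–exclusion:
Individual areas: |S1| = 56, |S2| = 32.
|S1∩S2|: x∈[6,9], y∈[2,8] → 3·6 = 18.
|S1 ∪ S2| = 88 − 18 = 70.00.

70.00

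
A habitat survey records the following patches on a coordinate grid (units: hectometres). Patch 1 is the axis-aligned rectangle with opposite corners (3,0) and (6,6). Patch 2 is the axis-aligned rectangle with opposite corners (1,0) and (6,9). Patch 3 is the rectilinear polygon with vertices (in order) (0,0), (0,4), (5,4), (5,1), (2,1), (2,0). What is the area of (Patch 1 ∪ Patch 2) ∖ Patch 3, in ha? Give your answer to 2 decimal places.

|Patch 1 ∪ Patch 2| = 45.
|(Patch 1 ∪ Patch 2) ∩ Patch 3| = 13.
|(Patch 1 ∪ Patch 2) ∖ Patch 3| = 45 − 13 = 32.00.

32.00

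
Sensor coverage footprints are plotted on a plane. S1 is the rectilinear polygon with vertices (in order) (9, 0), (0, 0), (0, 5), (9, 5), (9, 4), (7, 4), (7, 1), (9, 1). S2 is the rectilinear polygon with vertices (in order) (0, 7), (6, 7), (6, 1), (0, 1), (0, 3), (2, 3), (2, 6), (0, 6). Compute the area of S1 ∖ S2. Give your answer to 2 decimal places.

19.00

|S1| = 39, |S1∩S2| = 20.
|S1 ∖ S2| = |S1| − |S1∩S2| = 39 − 20 = 19.00.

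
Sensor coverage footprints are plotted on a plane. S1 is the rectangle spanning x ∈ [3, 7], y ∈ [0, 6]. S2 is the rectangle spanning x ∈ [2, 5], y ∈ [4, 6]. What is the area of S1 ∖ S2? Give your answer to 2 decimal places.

|S1∩S2|: x∈[3,5], y∈[4,6] → 2·2 = 4.
|S1| = 24.
|S1 ∖ S2| = |S1| − |S1∩S2| = 24 − 4 = 20.00.

20.00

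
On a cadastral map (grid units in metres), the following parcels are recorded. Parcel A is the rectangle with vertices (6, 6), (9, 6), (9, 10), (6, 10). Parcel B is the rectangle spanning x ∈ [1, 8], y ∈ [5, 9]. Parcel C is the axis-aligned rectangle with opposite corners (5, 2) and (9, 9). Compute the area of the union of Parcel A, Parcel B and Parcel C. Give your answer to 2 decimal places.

47.00

By inclusion–exclusion:
Individual areas: |Parcel A| = 12, |Parcel B| = 28, |Parcel C| = 28.
|Parcel A∩Parcel B|: x∈[6,8], y∈[6,9] → 2·3 = 6.
|Parcel A∩Parcel C|: x∈[6,9], y∈[6,9] → 3·3 = 9.
|Parcel B∩Parcel C|: x∈[5,8], y∈[5,9] → 3·4 = 12.
|Parcel A∩Parcel B∩Parcel C| = 6.
|Parcel A ∪ Parcel B ∪ Parcel C| = 68 − 27 + 6 = 47.00.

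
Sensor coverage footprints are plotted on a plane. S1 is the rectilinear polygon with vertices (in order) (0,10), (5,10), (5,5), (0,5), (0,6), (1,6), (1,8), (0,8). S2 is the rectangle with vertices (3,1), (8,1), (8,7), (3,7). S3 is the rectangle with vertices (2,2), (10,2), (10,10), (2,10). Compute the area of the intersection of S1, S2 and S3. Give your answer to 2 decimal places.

4.00

The intersection is the polygon with vertices (3,5), (3,7), (5,7), (5,5).
By the shoelace formula its area is 4.00.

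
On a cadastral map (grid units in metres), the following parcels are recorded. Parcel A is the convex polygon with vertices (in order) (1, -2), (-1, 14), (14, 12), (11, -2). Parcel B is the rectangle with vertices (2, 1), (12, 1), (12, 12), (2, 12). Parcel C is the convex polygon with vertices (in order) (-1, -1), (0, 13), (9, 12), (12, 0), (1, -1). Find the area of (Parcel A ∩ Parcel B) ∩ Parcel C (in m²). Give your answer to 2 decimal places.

The region (Parcel A ∩ Parcel B) ∩ Parcel C is the polygon with vertices (2,1), (2,12), (9,12), (11.692,1.231), (11.643,1).
By the shoelace formula its area is 92.11.

92.11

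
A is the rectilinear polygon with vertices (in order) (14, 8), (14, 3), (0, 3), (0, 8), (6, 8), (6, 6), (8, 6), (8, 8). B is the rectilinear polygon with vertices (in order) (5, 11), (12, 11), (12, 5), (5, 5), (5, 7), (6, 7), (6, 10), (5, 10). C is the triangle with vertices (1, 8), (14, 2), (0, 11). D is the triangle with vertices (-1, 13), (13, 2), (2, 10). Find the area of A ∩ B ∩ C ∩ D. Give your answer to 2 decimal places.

0.33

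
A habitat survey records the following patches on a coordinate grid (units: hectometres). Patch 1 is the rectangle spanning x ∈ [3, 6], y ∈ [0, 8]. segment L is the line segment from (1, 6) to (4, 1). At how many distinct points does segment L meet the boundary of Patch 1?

The segment meets the boundary at (3,2.667).

1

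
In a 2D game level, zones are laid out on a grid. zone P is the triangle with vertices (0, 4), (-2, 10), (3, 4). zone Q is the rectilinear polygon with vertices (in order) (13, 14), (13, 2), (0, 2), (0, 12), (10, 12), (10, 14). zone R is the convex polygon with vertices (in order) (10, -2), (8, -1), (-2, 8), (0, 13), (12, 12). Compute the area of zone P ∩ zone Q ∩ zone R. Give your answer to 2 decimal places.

The intersection is the polygon with vertices (2.444,4), (0,6.2), (0,7.6), (3,4).
By the shoelace formula its area is 2.71.

2.71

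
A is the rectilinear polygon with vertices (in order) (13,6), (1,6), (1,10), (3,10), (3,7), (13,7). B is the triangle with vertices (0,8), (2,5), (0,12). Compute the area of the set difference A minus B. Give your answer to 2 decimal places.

17.19

|A| = 18, |A∩B| = 0.8095.
|A ∖ B| = |A| − |A∩B| = 18 − 0.8095 = 17.19.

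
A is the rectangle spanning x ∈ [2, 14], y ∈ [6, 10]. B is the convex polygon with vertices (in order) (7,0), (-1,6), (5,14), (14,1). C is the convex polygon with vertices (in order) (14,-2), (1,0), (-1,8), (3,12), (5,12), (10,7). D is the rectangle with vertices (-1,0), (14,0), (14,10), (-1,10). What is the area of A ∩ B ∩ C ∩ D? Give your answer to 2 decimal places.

The intersection is the polygon with vertices (10.444,6), (2,6), (2,10), (7,10), (9.5,7.5), (10.276,6.379).
By the shoelace formula its area is 27.64.

27.64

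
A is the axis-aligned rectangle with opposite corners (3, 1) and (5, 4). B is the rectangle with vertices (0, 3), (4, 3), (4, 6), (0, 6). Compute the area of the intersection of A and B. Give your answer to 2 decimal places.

1.00

|A∩B|: x∈[3,4], y∈[3,4] → 1·1 = 1.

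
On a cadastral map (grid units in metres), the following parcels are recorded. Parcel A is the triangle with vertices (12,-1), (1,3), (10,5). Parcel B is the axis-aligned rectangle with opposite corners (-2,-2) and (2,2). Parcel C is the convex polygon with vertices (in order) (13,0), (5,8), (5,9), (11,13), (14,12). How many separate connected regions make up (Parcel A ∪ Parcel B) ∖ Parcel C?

2

(Parcel A ∪ Parcel B) ∖ Parcel C splits into 2 disjoint pieces (area 26.3636, area 16).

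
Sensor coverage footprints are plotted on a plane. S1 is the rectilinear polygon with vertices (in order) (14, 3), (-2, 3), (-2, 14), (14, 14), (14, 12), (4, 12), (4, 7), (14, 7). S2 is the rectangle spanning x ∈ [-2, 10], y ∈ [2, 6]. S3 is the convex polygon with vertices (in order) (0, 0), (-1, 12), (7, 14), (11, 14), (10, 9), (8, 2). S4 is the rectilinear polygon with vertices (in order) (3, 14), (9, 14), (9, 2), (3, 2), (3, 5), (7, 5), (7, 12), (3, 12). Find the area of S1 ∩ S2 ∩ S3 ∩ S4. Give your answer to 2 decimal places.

The intersection is the polygon with vertices (8.286,3), (3,3), (3,5), (7,5), (7,6), (9,6), (9,5.5).
By the shoelace formula its area is 13.11.

13.11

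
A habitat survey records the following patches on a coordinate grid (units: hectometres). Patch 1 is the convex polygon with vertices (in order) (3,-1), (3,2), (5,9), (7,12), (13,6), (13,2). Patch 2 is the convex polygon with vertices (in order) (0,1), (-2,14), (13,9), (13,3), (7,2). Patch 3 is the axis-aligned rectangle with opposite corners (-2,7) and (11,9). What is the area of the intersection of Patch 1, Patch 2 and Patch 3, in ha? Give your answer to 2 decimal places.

The intersection is the polygon with vertices (5,9), (10,9), (11,8), (11,7), (4.429,7).
By the shoelace formula its area is 12.07.

12.07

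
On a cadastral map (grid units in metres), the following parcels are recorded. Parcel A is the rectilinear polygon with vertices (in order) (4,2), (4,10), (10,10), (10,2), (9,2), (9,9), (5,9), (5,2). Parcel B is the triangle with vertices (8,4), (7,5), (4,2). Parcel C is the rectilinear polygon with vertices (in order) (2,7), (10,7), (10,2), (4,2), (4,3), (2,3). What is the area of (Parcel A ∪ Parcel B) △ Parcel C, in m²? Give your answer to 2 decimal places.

35.25

|Parcel A ∪ Parcel B| = 22.75.
|(Parcel A ∪ Parcel B) ∩ Parcel C| = 12.75.
|(Parcel A ∪ Parcel B) △ Parcel C| = 22.75 + 38 − 25.5 = 35.25.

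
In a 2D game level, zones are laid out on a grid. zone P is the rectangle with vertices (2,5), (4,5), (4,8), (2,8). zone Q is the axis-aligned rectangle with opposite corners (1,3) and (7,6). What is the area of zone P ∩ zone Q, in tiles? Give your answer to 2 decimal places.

|zone P∩zone Q|: x∈[2,4], y∈[5,6] → 2·1 = 2.

2.00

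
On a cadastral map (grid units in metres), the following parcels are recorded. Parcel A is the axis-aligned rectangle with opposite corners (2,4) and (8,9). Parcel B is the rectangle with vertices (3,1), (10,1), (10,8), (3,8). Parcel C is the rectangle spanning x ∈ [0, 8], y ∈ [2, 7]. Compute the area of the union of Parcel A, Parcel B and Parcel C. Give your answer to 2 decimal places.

By inclusion–exclusion:
Individual areas: |Parcel A| = 30, |Parcel B| = 49, |Parcel C| = 40.
|Parcel A∩Parcel B|: x∈[3,8], y∈[4,8] → 5·4 = 20.
|Parcel A∩Parcel C|: x∈[2,8], y∈[4,7] → 6·3 = 18.
|Parcel B∩Parcel C|: x∈[3,8], y∈[2,7] → 5·5 = 25.
|Parcel A∩Parcel B∩Parcel C| = 15.
|Parcel A ∪ Parcel B ∪ Parcel C| = 119 − 63 + 15 = 71.00.

71.00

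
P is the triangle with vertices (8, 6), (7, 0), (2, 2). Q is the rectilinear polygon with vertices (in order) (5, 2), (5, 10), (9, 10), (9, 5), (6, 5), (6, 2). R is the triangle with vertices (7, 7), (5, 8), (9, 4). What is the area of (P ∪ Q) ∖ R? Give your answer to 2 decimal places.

34.17

|P ∪ Q| = 36.
|(P ∪ Q) ∩ R| = 1.8333.
|(P ∪ Q) ∖ R| = 36 − 1.8333 = 34.17.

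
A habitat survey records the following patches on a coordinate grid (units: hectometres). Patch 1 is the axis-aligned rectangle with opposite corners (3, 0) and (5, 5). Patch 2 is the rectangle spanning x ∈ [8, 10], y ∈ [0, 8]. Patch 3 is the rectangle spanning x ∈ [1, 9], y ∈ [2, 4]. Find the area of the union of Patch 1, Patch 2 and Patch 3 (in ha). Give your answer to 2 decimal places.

36.00

By inclusion–exclusion:
Individual areas: |Patch 1| = 10, |Patch 2| = 16, |Patch 3| = 16.
|Patch 1∩Patch 2| = 0 (no overlap).
|Patch 1∩Patch 3|: x∈[3,5], y∈[2,4] → 2·2 = 4.
|Patch 2∩Patch 3|: x∈[8,9], y∈[2,4] → 1·2 = 2.
|Patch 1∩Patch 2∩Patch 3| = 0.
|Patch 1 ∪ Patch 2 ∪ Patch 3| = 42 − 6 + 0 = 36.00.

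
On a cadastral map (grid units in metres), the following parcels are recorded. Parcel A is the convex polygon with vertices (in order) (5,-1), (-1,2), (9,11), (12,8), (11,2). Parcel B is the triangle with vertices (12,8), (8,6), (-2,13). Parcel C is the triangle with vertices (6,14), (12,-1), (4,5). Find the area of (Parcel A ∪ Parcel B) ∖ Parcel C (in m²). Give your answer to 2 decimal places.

60.96

|Parcel A ∪ Parcel B| = 94.569.
|(Parcel A ∪ Parcel B) ∩ Parcel C| = 33.6058.
|(Parcel A ∪ Parcel B) ∖ Parcel C| = 94.569 − 33.6058 = 60.96.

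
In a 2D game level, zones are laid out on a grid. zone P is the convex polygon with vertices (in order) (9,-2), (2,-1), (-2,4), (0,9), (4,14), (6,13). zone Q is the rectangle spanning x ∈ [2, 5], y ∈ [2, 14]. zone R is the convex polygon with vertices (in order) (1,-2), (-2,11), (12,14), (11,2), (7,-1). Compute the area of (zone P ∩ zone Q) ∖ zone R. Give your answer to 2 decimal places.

2.78

|zone P ∩ zone Q| = 33.25.
|(zone P ∩ zone Q) ∩ zone R| = 30.4741.
|(zone P ∩ zone Q) ∖ zone R| = 33.25 − 30.4741 = 2.78.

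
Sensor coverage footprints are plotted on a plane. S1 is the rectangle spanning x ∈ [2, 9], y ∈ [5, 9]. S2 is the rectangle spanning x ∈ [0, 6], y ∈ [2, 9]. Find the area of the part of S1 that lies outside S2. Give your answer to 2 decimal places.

|S1∩S2|: x∈[2,6], y∈[5,9] → 4·4 = 16.
|S1| = 28.
|S1 ∖ S2| = |S1| − |S1∩S2| = 28 − 16 = 12.00.

12.00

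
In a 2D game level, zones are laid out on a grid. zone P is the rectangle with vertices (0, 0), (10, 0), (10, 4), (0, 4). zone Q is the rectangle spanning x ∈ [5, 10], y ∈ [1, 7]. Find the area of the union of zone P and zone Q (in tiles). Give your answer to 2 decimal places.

55.00

By inclusion–exclusion:
Individual areas: |zone P| = 40, |zone Q| = 30.
|zone P∩zone Q|: x∈[5,10], y∈[1,4] → 5·3 = 15.
|zone P ∪ zone Q| = 70 − 15 = 55.00.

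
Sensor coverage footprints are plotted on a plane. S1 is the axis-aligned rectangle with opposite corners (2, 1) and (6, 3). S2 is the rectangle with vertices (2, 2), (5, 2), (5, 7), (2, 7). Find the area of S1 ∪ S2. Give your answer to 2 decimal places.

By inclusion–exclusion:
Individual areas: |S1| = 8, |S2| = 15.
|S1∩S2|: x∈[2,5], y∈[2,3] → 3·1 = 3.
|S1 ∪ S2| = 23 − 3 = 20.00.

20.00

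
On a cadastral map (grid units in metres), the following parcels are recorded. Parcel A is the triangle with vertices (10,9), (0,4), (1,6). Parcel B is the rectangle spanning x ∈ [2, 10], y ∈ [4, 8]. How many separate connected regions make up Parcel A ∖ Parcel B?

Parcel A ∖ Parcel B splits into 2 disjoint pieces (area 0.5, area 2.1667).

2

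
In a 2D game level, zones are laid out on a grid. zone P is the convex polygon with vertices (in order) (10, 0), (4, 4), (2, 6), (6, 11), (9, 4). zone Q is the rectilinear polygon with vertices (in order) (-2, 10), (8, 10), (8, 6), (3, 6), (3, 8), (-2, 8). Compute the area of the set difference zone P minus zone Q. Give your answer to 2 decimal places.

22.41

|zone P| = 36.5, |zone P∩zone Q| = 14.094.
|zone P ∖ zone Q| = |zone P| − |zone P∩zone Q| = 36.5 − 14.094 = 22.41.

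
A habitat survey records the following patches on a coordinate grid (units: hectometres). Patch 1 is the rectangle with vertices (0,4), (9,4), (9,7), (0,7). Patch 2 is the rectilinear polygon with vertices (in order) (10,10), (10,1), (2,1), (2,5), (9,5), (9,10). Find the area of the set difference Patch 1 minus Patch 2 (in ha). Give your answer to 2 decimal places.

|Patch 1| = 27, |Patch 1∩Patch 2| = 7.
|Patch 1 ∖ Patch 2| = |Patch 1| − |Patch 1∩Patch 2| = 27 − 7 = 20.00.

20.00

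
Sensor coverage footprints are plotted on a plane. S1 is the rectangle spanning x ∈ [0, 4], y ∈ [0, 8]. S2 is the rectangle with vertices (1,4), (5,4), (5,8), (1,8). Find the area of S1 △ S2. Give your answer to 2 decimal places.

|S1∩S2|: x∈[1,4], y∈[4,8] → 3·4 = 12.
|S1 △ S2| = |S1| + |S2| − 2·|S1∩S2| = 32 + 16 − 24 = 24.00.

24.00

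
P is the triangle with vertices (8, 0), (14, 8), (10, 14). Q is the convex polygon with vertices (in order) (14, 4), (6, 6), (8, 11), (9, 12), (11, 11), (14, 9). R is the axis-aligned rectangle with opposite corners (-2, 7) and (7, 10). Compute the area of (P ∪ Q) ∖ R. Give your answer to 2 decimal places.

52.28

|P ∪ Q| = 52.7331.
|(P ∪ Q) ∩ R| = 0.45.
|(P ∪ Q) ∖ R| = 52.7331 − 0.45 = 52.28.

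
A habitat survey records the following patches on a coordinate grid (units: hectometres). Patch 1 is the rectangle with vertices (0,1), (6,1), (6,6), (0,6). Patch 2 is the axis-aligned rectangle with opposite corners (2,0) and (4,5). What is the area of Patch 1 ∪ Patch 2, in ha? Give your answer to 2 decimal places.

By inclusion–exclusion:
Individual areas: |Patch 1| = 30, |Patch 2| = 10.
|Patch 1∩Patch 2|: x∈[2,4], y∈[1,5] → 2·4 = 8.
|Patch 1 ∪ Patch 2| = 40 − 8 = 32.00.

32.00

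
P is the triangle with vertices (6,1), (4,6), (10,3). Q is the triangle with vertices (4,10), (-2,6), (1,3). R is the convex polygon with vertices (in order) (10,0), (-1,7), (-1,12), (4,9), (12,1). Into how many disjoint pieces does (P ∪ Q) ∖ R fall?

3

(P ∪ Q) ∖ R splits into 3 disjoint pieces (area 1.6917, area 6.7703, area 0.2243).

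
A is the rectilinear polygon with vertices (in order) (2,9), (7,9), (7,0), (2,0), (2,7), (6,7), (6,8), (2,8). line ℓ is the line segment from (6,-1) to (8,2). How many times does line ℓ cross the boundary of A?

2

The segment meets the boundary at (7,0.5), (6.667,0).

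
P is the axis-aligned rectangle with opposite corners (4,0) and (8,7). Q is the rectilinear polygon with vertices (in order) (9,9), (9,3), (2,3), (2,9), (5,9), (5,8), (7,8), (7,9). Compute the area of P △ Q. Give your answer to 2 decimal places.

|P| = 28, |Q| = 40, |P∩Q| = 16.
|P △ Q| = |P| + |Q| − 2·|P∩Q| = 28 + 40 − 32 = 36.00.

36.00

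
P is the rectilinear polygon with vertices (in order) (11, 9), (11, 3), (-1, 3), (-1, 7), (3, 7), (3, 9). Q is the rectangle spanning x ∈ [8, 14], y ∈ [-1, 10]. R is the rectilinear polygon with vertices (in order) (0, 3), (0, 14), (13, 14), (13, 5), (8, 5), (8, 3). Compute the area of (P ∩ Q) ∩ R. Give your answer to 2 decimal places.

|P ∩ Q| = 18.
|(P ∩ Q) ∩ R| = 12.00.

12.00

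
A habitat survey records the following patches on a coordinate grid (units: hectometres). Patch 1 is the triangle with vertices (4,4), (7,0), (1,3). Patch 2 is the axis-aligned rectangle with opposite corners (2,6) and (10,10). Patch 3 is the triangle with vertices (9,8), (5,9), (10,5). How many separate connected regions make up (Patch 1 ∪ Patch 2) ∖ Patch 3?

(Patch 1 ∪ Patch 2) ∖ Patch 3 splits into 2 disjoint pieces (area 7.5, area 26.9583).

2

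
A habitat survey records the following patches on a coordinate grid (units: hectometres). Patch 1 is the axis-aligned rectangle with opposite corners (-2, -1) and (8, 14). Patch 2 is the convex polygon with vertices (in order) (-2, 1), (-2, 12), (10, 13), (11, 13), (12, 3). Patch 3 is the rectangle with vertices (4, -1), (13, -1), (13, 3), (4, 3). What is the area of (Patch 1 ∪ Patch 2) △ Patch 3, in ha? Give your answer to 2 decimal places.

|Patch 1 ∪ Patch 2| = 185.9762.
|(Patch 1 ∪ Patch 2) ∩ Patch 3| = 17.1429.
|(Patch 1 ∪ Patch 2) △ Patch 3| = 185.9762 + 36 − 34.2857 = 187.69.

187.69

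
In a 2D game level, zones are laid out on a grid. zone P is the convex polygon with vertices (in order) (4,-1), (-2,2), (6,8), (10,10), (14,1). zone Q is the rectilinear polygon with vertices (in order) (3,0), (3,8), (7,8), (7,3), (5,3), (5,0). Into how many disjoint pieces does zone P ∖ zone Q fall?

zone P ∖ zone Q is a single connected region.

1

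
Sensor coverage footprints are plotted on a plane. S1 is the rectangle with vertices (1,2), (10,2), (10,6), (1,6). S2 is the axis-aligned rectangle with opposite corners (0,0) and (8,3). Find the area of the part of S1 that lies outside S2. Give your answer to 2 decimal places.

29.00

|S1∩S2|: x∈[1,8], y∈[2,3] → 7·1 = 7.
|S1| = 36.
|S1 ∖ S2| = |S1| − |S1∩S2| = 36 − 7 = 29.00.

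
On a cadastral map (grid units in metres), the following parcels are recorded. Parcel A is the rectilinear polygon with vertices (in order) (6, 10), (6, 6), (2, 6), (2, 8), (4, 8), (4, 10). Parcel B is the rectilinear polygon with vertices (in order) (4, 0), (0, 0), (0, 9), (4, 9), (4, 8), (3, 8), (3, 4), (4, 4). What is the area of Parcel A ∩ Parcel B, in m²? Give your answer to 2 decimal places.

2.00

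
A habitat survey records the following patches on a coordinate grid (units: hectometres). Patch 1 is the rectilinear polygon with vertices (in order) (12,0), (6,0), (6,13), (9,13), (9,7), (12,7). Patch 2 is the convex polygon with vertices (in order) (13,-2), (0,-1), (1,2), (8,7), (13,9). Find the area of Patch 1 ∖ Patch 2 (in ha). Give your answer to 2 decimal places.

19.23

|Patch 1| = 60, |Patch 1∩Patch 2| = 40.7714.
|Patch 1 ∖ Patch 2| = |Patch 1| − |Patch 1∩Patch 2| = 60 − 40.7714 = 19.23.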